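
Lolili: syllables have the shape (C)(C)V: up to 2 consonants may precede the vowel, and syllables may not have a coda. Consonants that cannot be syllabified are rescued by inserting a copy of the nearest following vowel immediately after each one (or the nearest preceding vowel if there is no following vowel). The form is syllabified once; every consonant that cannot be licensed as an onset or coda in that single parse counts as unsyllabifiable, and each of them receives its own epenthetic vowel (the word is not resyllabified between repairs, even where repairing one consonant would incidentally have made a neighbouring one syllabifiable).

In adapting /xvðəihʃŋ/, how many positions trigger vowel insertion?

The unsyllabifiable consonants are /x/, /h/, /ʃ/, /ŋ/; each receives one epenthetic vowel.

4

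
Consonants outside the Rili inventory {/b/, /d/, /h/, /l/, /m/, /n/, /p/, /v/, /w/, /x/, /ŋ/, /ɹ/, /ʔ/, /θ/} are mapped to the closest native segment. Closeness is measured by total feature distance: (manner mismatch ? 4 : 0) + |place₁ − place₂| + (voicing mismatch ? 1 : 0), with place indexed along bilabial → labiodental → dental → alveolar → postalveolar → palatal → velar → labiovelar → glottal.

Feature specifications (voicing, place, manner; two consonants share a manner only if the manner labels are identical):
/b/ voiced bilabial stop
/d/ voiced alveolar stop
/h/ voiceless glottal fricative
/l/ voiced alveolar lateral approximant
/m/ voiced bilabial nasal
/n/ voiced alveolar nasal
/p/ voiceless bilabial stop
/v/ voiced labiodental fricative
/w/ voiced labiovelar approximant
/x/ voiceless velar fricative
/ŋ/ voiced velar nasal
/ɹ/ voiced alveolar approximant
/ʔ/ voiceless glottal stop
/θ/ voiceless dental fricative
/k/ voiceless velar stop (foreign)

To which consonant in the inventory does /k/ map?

/ʔ/ is closest: same manner (stop), place distance 2 (velar→glottal), same voicing; total 2. Next closest is /d/ at distance 4.

ʔ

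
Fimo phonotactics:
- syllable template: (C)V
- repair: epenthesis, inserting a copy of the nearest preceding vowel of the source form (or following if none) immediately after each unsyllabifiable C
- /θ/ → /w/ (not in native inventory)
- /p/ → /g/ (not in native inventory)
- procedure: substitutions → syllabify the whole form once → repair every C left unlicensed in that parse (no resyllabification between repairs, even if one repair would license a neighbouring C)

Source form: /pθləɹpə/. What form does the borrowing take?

gəwələɹəgə

Substitution: /p/ → /g/, /θ/ → /w/, giving /gwləɹgə/.
Under (C)V, the unsyllabifiable consonants are /g/, /w/, /ɹ/ (no codas are permitted; onsets are limited to one consonant).
Inserting the epenthetic vowel yields /g/ → /gə/, /w/ → /wə/, /ɹ/ → /ɹə/.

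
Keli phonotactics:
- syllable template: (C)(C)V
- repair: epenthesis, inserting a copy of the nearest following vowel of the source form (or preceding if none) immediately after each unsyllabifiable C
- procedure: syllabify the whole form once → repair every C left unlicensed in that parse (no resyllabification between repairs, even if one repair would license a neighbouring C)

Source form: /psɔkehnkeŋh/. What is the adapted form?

psɔkehenkeŋehe

The consonants /h/, /ŋ/, /h/ cannot be parsed into a legal (C)(C)V syllable (no codas are permitted; onsets may contain at most 2 consonants).
Each unlicensed consonant becomes the onset of a new syllable: /h/ → /he/, /ŋ/ → /ŋe/, /h/ → /he/.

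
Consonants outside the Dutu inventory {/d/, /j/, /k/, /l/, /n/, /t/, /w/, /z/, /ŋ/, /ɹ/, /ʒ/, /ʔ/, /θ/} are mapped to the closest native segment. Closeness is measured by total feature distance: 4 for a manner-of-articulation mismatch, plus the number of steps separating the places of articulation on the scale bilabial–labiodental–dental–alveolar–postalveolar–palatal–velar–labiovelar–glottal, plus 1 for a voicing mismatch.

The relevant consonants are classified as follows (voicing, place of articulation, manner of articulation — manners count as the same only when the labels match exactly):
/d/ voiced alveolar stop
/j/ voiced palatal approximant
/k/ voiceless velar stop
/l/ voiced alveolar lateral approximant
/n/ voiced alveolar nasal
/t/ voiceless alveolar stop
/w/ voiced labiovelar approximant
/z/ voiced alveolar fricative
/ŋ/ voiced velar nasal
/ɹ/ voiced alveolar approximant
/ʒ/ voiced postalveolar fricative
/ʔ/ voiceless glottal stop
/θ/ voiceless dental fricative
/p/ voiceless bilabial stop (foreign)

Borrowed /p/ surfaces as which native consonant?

/t/ is closest: same manner (stop), place distance 3 (bilabial→alveolar), same voicing; total 3. Next closest is /d/ at distance 4.

t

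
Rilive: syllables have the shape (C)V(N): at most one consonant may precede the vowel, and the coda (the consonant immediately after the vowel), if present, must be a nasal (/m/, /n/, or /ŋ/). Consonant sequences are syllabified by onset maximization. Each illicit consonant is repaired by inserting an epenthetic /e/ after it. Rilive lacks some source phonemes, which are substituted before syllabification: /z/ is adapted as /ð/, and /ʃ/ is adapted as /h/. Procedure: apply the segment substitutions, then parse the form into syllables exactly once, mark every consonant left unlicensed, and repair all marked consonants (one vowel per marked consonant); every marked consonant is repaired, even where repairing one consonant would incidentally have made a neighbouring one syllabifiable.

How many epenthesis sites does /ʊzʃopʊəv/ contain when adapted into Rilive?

2

After substitution the input is /ʊðhopʊəv/.
The unsyllabifiable consonants are /ð/, /v/; each receives one epenthetic vowel.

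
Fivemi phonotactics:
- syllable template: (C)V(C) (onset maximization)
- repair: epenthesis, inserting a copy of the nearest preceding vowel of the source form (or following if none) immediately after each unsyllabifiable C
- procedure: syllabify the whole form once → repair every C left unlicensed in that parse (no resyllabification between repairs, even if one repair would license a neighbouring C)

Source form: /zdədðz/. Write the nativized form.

zədədðəzə

Under (C)V(C), the unsyllabifiable consonants are /z/, /ð/, /z/ (at most one coda consonant is licensed; onsets are limited to one consonant).
Inserting the epenthetic vowel yields /z/ → /zə/, /ð/ → /ðə/, /z/ → /zə/.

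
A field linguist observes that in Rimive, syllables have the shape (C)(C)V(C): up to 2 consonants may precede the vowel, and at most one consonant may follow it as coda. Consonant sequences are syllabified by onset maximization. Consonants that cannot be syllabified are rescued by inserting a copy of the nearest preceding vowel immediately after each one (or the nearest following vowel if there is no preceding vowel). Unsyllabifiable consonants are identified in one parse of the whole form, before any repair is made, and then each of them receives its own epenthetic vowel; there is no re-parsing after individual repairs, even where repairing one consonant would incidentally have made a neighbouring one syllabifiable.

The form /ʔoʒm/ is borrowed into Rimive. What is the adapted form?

Syllabifying with onset maximization leaves /m/ stranded (at most one coda consonant is licensed; onsets may contain at most 2 consonants).
Inserting the epenthetic vowel yields /m/ → /mo/.

ʔoʒmo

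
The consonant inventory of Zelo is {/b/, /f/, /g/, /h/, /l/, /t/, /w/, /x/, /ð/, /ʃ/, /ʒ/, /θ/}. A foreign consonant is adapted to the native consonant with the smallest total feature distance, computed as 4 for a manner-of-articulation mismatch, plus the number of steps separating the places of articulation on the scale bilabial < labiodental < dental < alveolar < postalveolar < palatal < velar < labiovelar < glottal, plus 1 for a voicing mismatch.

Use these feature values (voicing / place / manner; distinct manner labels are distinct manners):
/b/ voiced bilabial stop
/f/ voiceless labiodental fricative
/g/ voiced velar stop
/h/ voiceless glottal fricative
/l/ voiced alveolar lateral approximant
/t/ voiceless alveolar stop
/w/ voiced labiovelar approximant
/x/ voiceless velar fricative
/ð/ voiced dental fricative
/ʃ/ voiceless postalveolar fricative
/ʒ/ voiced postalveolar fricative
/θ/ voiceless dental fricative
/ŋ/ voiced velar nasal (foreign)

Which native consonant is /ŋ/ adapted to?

g

/g/ is closest: manner differs (nasal→stop, +4), place distance 0 (velar→velar), same voicing; total 4. Next closest is /w/ at distance 5.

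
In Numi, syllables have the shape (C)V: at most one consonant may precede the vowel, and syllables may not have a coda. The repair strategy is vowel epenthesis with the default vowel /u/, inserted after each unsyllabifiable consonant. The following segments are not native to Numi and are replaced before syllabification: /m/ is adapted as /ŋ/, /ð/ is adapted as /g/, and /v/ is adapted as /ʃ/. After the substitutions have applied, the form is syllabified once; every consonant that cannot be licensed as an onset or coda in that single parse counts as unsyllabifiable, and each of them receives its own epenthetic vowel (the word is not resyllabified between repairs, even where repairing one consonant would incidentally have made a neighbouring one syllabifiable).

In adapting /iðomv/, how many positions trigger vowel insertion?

After substitution the input is /igoŋʃ/.
The unsyllabifiable consonants are /ŋ/, /ʃ/; each receives one epenthetic vowel.

2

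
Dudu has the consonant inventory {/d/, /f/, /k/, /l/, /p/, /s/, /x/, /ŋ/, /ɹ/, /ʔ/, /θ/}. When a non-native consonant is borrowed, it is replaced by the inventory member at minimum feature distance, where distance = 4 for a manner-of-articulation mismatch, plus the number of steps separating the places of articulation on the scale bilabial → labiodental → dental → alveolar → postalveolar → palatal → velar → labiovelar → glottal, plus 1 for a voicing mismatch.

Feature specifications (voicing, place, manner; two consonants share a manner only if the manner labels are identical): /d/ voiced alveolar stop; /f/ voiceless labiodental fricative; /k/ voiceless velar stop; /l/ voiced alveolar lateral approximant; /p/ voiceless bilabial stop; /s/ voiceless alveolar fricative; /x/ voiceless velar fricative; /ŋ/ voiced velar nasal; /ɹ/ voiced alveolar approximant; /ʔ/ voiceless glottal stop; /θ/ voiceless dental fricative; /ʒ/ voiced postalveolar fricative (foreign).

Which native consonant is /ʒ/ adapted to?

s

/s/ is closest: same manner (fricative), place distance 1 (postalveolar→alveolar), voicing differs (+1); total 2. Next closest is /x/ at distance 3.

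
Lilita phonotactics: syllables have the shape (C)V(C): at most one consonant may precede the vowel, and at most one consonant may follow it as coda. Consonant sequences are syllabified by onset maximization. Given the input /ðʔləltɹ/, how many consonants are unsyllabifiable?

4

Syllabifying with onset maximization leaves /ð/, /ʔ/, /t/, /ɹ/ stranded (at most one coda consonant is licensed; onsets are limited to one consonant).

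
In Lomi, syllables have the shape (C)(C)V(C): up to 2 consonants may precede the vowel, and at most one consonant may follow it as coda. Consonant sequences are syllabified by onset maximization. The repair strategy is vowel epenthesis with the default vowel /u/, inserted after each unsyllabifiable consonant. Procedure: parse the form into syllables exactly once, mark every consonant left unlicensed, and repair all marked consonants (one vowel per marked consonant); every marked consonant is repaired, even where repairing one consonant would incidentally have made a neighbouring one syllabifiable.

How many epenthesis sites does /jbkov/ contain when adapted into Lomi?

1

The unsyllabifiable consonants are /j/; each receives one epenthetic vowel.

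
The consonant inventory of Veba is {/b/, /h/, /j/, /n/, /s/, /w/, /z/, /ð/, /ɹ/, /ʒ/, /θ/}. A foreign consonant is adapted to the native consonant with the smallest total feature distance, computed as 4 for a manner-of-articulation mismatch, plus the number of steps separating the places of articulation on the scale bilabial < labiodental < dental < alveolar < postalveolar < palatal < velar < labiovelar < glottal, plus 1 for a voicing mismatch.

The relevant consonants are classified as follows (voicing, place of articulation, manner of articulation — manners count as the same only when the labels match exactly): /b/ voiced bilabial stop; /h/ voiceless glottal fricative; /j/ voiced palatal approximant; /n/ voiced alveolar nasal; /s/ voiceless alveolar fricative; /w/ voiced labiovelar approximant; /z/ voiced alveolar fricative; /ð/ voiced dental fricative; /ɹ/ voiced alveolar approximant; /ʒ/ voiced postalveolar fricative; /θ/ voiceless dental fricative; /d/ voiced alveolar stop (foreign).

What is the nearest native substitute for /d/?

b

/b/ is closest: same manner (stop), place distance 3 (alveolar→bilabial), same voicing; total 3. Next closest is /n/ at distance 4.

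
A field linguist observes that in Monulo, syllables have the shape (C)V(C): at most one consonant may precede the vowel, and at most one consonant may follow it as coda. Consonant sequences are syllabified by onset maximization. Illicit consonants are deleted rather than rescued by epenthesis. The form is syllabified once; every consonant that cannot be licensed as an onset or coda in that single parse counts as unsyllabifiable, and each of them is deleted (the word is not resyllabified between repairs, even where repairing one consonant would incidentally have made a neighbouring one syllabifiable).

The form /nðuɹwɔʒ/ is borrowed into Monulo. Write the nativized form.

The consonants /n/ cannot be parsed into a legal (C)V(C) syllable (at most one coda consonant is licensed; onsets are limited to one consonant).
Each unlicensed consonant is deleted: /n/.

ðuɹwɔʒ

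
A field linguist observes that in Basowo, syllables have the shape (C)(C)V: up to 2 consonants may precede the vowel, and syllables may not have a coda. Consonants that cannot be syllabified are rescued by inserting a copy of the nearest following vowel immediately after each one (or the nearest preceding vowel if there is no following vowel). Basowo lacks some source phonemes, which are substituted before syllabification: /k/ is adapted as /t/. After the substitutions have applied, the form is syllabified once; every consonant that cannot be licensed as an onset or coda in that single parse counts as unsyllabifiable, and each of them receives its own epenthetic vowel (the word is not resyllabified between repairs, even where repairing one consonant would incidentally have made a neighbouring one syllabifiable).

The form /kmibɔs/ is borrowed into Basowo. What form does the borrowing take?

Substitution: /k/ → /t/, giving /tmibɔs/.
Under (C)(C)V, the unsyllabifiable consonants are /s/ (no codas are permitted; onsets may contain at most 2 consonants).
Each unlicensed consonant becomes the onset of a new syllable: /s/ → /sɔ/.

tmibɔsɔ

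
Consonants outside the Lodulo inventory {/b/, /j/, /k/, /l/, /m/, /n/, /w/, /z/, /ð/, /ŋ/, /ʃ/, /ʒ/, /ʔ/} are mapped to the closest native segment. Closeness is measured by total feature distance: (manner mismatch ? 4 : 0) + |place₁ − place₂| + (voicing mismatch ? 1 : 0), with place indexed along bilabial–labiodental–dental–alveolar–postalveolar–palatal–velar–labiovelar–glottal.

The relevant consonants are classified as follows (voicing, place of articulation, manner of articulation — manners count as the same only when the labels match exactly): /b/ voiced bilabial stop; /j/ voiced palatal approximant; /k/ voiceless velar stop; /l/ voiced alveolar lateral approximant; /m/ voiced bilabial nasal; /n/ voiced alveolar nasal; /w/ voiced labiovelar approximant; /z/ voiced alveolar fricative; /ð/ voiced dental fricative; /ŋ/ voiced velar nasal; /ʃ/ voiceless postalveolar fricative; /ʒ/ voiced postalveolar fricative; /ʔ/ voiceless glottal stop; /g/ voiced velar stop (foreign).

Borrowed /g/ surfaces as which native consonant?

/k/ is closest: same manner (stop), place distance 0 (velar→velar), voicing differs (+1); total 1. Next closest is /ʔ/ at distance 3.

k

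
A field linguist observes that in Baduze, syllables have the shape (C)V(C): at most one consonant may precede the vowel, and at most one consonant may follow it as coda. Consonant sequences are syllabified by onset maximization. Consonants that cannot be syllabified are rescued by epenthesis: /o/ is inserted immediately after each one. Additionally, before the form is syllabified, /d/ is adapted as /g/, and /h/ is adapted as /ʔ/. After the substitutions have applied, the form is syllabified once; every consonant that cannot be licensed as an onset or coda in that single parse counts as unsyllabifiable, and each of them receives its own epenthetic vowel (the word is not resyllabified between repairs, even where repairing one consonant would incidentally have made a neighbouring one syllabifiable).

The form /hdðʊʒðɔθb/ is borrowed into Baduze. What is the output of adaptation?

Substitution: /h/ → /ʔ/, /d/ → /g/, giving /ʔgðʊʒðɔθb/.
The consonants /ʔ/, /g/, /b/ cannot be parsed into a legal (C)V(C) syllable (at most one coda consonant is licensed; onsets are limited to one consonant).
Inserting the epenthetic vowel yields /ʔ/ → /ʔo/, /g/ → /go/, /b/ → /bo/.

ʔogoðʊʒðɔθbo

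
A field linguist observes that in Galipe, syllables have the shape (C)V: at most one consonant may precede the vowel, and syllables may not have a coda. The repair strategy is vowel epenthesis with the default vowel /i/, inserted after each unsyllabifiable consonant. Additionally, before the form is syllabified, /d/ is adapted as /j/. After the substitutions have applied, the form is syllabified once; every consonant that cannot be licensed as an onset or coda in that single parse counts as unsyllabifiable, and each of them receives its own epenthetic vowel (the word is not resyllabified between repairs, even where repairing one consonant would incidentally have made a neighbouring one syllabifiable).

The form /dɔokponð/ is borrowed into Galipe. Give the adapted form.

jɔokiponiði

Substitution: /d/ → /j/, giving /jɔokponð/.
The consonants /k/, /n/, /ð/ cannot be parsed into a legal (C)V syllable (no codas are permitted; onsets are limited to one consonant).
Inserting the epenthetic vowel yields /k/ → /ki/, /n/ → /ni/, /ð/ → /ði/.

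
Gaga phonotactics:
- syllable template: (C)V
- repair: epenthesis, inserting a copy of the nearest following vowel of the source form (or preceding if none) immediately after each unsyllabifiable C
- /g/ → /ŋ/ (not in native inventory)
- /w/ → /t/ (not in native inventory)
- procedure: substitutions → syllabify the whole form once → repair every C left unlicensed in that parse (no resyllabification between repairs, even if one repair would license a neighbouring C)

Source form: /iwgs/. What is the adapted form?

itiŋisi

Substitution: /w/ → /t/, /g/ → /ŋ/, giving /itŋs/.
Syllabifying with onset maximization leaves /t/, /ŋ/, /s/ stranded (no codas are permitted; onsets are limited to one consonant).
Each unlicensed consonant becomes the onset of a new syllable: /t/ → /ti/, /ŋ/ → /ŋi/, /s/ → /si/.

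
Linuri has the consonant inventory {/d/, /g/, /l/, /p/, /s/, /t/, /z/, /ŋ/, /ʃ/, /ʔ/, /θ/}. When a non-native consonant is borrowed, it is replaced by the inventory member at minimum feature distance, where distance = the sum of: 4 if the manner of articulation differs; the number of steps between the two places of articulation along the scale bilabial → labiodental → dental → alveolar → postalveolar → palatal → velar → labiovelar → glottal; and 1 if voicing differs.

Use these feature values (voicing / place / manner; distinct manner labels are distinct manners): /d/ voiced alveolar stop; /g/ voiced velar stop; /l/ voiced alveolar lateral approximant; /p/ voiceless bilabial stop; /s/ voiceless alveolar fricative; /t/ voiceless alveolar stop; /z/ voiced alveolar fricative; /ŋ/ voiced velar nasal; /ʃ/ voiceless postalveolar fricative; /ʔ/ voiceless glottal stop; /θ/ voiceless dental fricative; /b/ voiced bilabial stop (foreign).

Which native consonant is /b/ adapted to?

p

/p/ is closest: same manner (stop), place distance 0 (bilabial→bilabial), voicing differs (+1); total 1. Next closest is /d/ at distance 3.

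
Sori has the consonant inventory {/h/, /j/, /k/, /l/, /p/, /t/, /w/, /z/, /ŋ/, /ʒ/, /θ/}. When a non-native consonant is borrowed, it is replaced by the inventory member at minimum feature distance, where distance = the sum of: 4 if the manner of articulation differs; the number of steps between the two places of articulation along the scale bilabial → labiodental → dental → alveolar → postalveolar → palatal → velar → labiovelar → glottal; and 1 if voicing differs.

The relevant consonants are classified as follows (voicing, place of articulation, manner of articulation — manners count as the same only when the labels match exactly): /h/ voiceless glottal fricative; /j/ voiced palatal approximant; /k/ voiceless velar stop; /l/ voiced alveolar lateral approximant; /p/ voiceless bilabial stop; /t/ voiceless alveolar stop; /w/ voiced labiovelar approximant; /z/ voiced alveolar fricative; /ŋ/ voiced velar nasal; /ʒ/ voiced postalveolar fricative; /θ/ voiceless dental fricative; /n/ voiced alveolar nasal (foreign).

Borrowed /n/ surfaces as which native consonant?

ŋ

/ŋ/ is closest: same manner (nasal), place distance 3 (alveolar→velar), same voicing; total 3. Next closest is /l/ at distance 4.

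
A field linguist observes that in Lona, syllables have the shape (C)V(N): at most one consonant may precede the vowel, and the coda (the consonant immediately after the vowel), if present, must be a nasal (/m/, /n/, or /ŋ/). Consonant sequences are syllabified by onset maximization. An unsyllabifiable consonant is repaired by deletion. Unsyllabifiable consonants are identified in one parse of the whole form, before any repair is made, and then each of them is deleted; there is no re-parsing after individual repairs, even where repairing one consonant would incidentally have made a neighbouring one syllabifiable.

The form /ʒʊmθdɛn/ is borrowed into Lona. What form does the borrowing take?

ʒʊmdɛn

Under (C)V(N), the unsyllabifiable consonants are /θ/ (only a nasal (/m/, /n/, or /ŋ/) is licensed in coda position; onsets are limited to one consonant).
Each unlicensed consonant is deleted: /θ/.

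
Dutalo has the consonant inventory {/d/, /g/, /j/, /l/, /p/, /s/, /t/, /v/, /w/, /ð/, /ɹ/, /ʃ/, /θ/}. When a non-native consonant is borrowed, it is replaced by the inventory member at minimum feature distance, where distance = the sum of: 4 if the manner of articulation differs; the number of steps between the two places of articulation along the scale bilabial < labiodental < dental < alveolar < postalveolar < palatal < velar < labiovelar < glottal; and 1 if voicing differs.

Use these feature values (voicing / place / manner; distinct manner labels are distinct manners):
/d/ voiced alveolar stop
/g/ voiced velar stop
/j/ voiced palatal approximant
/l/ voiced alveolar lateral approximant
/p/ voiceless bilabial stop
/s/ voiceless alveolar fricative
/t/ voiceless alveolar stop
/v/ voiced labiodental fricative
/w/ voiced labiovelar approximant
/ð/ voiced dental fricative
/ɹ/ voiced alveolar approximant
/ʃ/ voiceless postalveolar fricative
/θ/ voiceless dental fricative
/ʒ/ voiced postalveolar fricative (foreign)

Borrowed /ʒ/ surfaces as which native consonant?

/ʃ/ is closest: same manner (fricative), place distance 0 (postalveolar→postalveolar), voicing differs (+1); total 1. Next closest is /s/ at distance 2.

ʃ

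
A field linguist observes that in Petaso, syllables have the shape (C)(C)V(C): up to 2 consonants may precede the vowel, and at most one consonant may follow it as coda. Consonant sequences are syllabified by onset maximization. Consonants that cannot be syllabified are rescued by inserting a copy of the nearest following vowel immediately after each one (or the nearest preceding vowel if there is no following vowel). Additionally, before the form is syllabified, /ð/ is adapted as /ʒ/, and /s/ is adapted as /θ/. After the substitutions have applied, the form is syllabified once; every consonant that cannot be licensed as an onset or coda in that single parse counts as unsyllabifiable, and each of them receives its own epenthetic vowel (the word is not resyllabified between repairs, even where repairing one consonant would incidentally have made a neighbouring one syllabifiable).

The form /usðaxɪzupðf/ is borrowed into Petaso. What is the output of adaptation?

uθʒaxɪzupʒufu

Substitution: /s/ → /θ/, /ð/ → /ʒ/, giving /uθʒaxɪzupʒf/.
Under (C)(C)V(C), the unsyllabifiable consonants are /ʒ/, /f/ (at most one coda consonant is licensed; onsets may contain at most 2 consonants).
Inserting the epenthetic vowel yields /ʒ/ → /ʒu/, /f/ → /fu/.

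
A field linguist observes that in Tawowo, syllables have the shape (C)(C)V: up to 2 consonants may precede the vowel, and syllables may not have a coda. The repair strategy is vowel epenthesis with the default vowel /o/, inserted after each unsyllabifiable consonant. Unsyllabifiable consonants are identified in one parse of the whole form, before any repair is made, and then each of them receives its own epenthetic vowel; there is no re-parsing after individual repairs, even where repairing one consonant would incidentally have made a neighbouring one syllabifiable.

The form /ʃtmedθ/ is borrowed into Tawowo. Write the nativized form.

ʃotmedoθo

The consonants /ʃ/, /d/, /θ/ cannot be parsed into a legal (C)(C)V syllable (no codas are permitted; onsets may contain at most 2 consonants).
Epenthesis after each stranded consonant: /ʃ/ → /ʃo/, /d/ → /do/, /θ/ → /θo/.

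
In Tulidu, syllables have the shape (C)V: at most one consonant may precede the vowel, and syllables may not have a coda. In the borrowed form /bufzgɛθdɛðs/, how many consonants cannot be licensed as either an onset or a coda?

Under (C)V, the unsyllabifiable consonants are /f/, /z/, /θ/, /ð/, /s/ (no codas are permitted; onsets are limited to one consonant).

5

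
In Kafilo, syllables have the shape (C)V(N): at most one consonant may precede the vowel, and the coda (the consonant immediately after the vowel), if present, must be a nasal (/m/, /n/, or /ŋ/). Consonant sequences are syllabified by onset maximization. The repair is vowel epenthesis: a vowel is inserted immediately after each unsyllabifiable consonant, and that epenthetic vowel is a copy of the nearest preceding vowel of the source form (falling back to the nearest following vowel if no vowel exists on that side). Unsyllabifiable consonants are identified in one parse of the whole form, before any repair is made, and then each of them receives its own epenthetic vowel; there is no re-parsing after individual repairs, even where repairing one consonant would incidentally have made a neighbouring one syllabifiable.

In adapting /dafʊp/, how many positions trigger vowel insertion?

The unsyllabifiable consonants are /p/; each receives one epenthetic vowel.

1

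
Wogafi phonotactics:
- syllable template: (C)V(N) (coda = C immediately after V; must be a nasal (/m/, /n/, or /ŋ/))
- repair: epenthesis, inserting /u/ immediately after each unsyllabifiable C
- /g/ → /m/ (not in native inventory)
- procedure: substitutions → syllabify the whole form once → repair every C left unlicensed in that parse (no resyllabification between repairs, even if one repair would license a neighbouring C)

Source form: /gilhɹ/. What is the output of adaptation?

Substitution: /g/ → /m/, giving /milhɹ/.
Under (C)V(N), the unsyllabifiable consonants are /l/, /h/, /ɹ/ (only a nasal (/m/, /n/, or /ŋ/) is licensed in coda position; onsets are limited to one consonant).
Each unlicensed consonant becomes the onset of a new syllable: /l/ → /lu/, /h/ → /hu/, /ɹ/ → /ɹu/.

miluhuɹu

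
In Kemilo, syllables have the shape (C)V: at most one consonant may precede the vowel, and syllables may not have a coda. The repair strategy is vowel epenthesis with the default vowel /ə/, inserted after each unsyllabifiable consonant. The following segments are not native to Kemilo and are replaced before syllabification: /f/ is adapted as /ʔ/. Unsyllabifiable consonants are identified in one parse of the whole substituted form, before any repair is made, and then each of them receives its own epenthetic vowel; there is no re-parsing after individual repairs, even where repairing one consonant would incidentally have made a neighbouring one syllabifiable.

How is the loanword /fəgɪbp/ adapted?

ʔəgɪbəpə

Substitution: /f/ → /ʔ/, giving /ʔəgɪbp/.
Under (C)V, the unsyllabifiable consonants are /b/, /p/ (no codas are permitted; onsets are limited to one consonant).
Inserting the epenthetic vowel yields /b/ → /bə/, /p/ → /pə/.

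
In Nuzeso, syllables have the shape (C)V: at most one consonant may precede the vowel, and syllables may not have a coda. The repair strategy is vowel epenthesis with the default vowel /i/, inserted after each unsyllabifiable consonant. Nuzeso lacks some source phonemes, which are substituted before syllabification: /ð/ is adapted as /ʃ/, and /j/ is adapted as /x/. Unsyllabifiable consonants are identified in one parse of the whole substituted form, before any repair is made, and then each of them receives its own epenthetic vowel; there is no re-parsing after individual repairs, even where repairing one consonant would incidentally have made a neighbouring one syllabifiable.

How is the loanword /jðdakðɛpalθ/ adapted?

xiʃidakiʃɛpaliθi

Substitution: /j/ → /x/, /ð/ → /ʃ/, giving /xʃdakʃɛpalθ/.
The consonants /x/, /ʃ/, /k/, /l/, /θ/ cannot be parsed into a legal (C)V syllable (no codas are permitted; onsets are limited to one consonant).
Each unlicensed consonant becomes the onset of a new syllable: /x/ → /xi/, /ʃ/ → /ʃi/, /k/ → /ki/, /l/ → /li/, /θ/ → /θi/.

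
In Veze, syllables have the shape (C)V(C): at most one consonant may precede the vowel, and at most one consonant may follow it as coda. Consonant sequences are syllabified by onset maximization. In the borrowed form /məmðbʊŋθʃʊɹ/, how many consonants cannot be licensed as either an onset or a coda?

Syllabifying with onset maximization leaves /ð/, /θ/ stranded (at most one coda consonant is licensed; onsets are limited to one consonant).

2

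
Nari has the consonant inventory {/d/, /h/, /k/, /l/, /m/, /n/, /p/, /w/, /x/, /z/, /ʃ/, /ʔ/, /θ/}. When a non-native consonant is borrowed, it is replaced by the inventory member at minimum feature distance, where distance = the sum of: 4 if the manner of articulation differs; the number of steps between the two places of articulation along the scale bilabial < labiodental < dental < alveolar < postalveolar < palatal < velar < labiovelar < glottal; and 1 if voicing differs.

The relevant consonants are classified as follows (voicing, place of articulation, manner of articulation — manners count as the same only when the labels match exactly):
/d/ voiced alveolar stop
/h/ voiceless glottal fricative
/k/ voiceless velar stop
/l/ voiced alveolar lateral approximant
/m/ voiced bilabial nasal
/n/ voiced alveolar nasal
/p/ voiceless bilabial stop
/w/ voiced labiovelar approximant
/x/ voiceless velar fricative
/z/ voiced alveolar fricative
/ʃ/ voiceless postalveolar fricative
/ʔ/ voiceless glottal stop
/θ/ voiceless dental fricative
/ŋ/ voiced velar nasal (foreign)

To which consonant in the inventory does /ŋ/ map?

/n/ is closest: same manner (nasal), place distance 3 (velar→alveolar), same voicing; total 3. Next closest is /k/ at distance 5.

n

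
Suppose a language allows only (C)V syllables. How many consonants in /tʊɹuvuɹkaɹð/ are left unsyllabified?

3

The consonants /ɹ/, /ɹ/, /ð/ cannot be parsed into a legal (C)V syllable (no codas are permitted; onsets are limited to one consonant).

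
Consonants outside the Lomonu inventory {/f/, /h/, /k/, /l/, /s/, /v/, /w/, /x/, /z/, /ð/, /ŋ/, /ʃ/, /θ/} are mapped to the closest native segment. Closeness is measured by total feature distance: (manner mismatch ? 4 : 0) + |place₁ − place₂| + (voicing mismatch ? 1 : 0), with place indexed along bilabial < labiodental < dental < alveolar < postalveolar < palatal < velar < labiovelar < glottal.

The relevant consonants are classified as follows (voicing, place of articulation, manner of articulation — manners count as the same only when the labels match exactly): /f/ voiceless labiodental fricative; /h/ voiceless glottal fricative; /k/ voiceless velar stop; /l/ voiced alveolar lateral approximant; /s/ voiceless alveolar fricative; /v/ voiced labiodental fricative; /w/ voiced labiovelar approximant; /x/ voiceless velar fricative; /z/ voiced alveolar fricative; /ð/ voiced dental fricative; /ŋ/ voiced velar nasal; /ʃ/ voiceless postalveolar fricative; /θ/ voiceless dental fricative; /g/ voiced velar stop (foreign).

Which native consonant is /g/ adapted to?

k

/k/ is closest: same manner (stop), place distance 0 (velar→velar), voicing differs (+1); total 1. Next closest is /ŋ/ at distance 4.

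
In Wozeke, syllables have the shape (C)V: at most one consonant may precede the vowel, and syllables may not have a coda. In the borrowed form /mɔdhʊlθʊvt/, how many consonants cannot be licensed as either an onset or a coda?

The consonants /d/, /l/, /v/, /t/ cannot be parsed into a legal (C)V syllable (no codas are permitted; onsets are limited to one consonant).

4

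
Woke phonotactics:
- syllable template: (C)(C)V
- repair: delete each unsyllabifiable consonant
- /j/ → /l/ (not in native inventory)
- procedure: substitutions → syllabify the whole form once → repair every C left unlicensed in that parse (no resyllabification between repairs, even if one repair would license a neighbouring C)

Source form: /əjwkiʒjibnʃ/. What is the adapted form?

əwkiʒli

Substitution: /j/ → /l/, giving /əlwkiʒlibnʃ/.
Under (C)(C)V, the unsyllabifiable consonants are /l/, /b/, /n/, /ʃ/ (no codas are permitted; onsets may contain at most 2 consonants).
Deletion applies to /l/, /b/, /n/, /ʃ/.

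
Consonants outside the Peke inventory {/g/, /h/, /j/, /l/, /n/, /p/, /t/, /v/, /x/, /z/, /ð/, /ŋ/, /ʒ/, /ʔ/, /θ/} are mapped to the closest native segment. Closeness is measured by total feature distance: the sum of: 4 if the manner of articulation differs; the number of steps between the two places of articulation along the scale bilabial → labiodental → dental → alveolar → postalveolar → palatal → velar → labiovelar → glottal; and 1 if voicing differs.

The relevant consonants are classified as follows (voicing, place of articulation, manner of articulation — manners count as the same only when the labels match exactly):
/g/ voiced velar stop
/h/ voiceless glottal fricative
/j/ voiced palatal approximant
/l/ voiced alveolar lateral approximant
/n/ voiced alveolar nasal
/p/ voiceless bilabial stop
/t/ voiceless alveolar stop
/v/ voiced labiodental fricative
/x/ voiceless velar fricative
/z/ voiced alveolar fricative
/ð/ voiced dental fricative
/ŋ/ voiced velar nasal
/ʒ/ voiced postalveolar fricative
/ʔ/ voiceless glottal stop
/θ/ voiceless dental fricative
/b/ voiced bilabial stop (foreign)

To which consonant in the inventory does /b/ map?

p

/p/ is closest: same manner (stop), place distance 0 (bilabial→bilabial), voicing differs (+1); total 1. Next closest is /t/ at distance 4.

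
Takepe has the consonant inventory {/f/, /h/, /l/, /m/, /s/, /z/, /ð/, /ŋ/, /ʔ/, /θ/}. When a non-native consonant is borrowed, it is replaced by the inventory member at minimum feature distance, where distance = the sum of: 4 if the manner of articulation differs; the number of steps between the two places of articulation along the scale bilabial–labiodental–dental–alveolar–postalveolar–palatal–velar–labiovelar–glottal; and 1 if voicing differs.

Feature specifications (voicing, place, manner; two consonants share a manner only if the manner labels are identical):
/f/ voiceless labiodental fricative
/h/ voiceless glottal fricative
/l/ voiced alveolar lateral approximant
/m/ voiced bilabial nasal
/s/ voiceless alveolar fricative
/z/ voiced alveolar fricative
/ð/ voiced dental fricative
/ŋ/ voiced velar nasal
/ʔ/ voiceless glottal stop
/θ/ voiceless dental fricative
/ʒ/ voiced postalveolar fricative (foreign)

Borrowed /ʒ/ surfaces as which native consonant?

/z/ is closest: same manner (fricative), place distance 1 (postalveolar→alveolar), same voicing; total 1. Next closest is /s/ at distance 2.

z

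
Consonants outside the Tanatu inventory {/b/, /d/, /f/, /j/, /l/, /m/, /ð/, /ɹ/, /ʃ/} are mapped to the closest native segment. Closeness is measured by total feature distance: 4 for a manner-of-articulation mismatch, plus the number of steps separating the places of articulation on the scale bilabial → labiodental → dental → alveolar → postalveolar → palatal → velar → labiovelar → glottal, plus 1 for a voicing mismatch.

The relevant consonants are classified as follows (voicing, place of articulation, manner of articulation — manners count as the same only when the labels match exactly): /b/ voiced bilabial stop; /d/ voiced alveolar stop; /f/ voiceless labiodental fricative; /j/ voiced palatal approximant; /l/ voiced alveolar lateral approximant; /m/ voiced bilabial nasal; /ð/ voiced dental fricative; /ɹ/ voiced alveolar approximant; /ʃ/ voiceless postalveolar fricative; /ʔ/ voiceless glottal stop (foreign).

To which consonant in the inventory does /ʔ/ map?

/d/ is closest: same manner (stop), place distance 5 (glottal→alveolar), voicing differs (+1); total 6. Next closest is /j/ at distance 8.

d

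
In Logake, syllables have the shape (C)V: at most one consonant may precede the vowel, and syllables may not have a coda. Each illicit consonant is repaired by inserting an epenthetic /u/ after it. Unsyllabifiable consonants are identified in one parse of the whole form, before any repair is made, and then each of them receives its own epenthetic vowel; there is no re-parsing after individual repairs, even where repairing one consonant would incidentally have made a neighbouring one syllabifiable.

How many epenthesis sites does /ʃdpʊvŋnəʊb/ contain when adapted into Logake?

The unsyllabifiable consonants are /ʃ/, /d/, /v/, /ŋ/, /b/; each receives one epenthetic vowel.

5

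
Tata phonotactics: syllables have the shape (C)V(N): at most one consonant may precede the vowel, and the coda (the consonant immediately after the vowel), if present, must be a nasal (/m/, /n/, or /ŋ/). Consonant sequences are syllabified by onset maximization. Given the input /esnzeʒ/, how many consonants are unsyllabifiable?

The consonants /s/, /n/, /ʒ/ cannot be parsed into a legal (C)V(N) syllable (only a nasal (/m/, /n/, or /ŋ/) is licensed in coda position; onsets are limited to one consonant).

3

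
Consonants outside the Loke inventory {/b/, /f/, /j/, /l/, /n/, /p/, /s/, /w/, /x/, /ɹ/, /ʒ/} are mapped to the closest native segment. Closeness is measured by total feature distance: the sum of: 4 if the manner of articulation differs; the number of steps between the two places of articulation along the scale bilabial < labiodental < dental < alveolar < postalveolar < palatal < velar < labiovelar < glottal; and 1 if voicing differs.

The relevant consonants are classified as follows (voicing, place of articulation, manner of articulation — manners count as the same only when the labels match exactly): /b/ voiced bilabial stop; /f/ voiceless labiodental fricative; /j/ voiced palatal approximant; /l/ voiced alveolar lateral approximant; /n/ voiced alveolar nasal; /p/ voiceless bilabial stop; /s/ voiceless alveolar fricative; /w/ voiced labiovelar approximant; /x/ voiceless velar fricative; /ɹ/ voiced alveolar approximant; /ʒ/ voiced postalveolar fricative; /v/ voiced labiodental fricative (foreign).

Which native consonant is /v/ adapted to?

f

/f/ is closest: same manner (fricative), place distance 0 (labiodental→labiodental), voicing differs (+1); total 1. Next closest is /s/ at distance 3.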